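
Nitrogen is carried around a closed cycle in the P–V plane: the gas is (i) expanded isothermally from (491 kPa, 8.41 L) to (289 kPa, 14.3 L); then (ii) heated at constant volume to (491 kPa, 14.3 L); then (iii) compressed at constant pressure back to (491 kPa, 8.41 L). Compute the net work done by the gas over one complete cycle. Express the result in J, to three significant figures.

W_net ≈ -700 J

Leg (i): W = PᵢVᵢ ln(V_f/Vᵢ) = (4129) ln(14.3/8.41) = 2192 J.
Leg (ii): W = 0.
Leg (iii): W = PΔV = (491)(8.41 − 14.3) = -2892 J.
W_net = 2192 − 2892 = -700 J.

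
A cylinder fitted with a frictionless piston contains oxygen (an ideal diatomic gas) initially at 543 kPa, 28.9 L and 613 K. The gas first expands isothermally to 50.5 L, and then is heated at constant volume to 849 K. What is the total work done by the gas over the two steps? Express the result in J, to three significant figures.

Step 1 (isothermal): W = P₁V₁ ln(V₂/V₁) = (15693) ln(50.5/28.9) = 8759 J.
Step 2 (isochoric): W = 0 (constant volume).
W_total = 8759 + 0 = 8759 J.

W_total ≈ 8760 J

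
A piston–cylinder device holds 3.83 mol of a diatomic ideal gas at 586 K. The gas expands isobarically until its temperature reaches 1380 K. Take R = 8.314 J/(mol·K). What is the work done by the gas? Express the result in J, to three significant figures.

Isobaric: W = P ΔV = nR ΔT.
W = (3.83)(8.314)(1380 − 586) = 25283 J.

W ≈ 25300 J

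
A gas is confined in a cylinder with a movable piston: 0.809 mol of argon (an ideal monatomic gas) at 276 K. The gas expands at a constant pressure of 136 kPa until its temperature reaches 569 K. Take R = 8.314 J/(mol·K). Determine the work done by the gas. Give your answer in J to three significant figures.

W ≈ 1970 J

Isobaric: W = P ΔV = nR ΔT.
W = (0.809)(8.314)(569 − 276) = 1971 J.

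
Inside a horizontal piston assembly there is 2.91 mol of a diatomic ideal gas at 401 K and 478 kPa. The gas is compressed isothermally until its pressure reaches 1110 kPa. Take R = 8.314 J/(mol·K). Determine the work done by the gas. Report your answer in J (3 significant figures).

W ≈ -8170 J

Isothermal process: W = nRT ln(V₂/V₁) = nRT ln(P₁/P₂).
W = (2.91)(8.314)(401) × ln(478/1110)
  = 9702 × ln(0.4306) = 9702 × -0.8425
W_by_gas = -8174 J.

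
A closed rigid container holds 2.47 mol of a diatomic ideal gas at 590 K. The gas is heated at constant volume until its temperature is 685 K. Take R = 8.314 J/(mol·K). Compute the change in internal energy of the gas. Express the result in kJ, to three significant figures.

Constant volume ⇒ W = 0, so Q = ΔU = nCᵥΔT with Cᵥ = 5R/2 = 20.79 J/(mol·K).
ΔU = (2.47)(20.79)(685 − 590) = 4877 J.

ΔU ≈ 4.88 kJ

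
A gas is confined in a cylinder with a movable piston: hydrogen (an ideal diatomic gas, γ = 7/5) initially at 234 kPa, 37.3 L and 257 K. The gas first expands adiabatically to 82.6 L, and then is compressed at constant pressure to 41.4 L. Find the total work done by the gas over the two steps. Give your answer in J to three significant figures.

W_total ≈ 2780 J

Step 1 (adiabatic): W = (P₁V₁ − P₂V₂)/(γ−1) = (8728 − 6351)/0.4 = 5944 J.
After step 1: P = 76.88 kPa, V = 82.6 L, T = 187 K.
Step 2 (isobaric): W = PΔV = (76.88 kPa)(41.4 − 82.6 L) = -3168 J.
W_total = 5944 − 3168 = 2776 J.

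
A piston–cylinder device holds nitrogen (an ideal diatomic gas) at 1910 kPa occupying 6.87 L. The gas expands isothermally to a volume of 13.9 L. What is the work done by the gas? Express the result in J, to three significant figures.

W ≈ 9250 J

Isothermal: W = nRT ln(V₂/V₁) = P₁V₁ ln(V₂/V₁).
P₁V₁ = (1910 kPa)(6.87 L) = 13122 J.
W = 13122 × ln(13.9/6.87) = 13122 × 0.7047
W_by_gas = 9247 J.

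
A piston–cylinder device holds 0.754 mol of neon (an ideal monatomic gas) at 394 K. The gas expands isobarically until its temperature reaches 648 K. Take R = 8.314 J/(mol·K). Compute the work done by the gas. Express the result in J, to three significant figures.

W ≈ 1590 J

Isobaric: W = P ΔV = nR ΔT.
W = (0.754)(8.314)(648 − 394) = 1592 J.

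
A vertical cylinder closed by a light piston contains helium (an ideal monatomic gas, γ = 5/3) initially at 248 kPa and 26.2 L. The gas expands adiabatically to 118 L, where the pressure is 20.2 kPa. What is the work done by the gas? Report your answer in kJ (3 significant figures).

Adiabatic: W = (P₁V₁ − P₂V₂)/(γ − 1) with γ = 5/3.
P₁V₁ = 6498 J, P₂V₂ = 2384 J.
W = (6498 − 2384) / 0.6667 = 6171 J.

W ≈ 6.17 kJ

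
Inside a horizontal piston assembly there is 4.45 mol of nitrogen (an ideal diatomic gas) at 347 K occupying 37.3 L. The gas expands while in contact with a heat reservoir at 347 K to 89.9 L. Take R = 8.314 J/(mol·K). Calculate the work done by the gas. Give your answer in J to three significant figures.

Isothermal: W = nRT ln(V₂/V₁).
W = (4.45)(8.314)(347) × ln(89.9/37.3)
  = 12838 × 0.8797
W_by_gas = 11294 J.

W ≈ 11300 J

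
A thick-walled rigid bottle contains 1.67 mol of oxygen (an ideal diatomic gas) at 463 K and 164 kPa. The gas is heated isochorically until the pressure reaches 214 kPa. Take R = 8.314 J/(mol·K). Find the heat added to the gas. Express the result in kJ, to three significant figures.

Q ≈ 4.90 kJ

Constant volume ⇒ W = 0, so Q = ΔU = nCᵥΔT with Cᵥ = 5R/2 = 20.79 J/(mol·K).
At constant V, T₂/T₁ = P₂/P₁ ⇒ ΔT = T₁(P₂/P₁ − 1) = 463·(214/164 − 1) = 141.2 K.
ΔU = (1.67)(20.79)(141.2) = 4900 J.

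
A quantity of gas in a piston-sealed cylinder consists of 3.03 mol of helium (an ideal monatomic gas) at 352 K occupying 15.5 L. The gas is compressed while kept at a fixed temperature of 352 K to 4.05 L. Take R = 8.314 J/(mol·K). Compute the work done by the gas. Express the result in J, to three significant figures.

Isothermal: W = nRT ln(V₂/V₁).
W = (3.03)(8.314)(352) × ln(4.05/15.5)
  = 8867 × -1.342
W_by_gas = -11901 J.

W ≈ -11900 J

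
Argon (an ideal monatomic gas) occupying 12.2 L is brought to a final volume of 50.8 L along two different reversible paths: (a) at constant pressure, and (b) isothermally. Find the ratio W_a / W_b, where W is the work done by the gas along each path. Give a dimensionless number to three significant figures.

Path (a) isobaric: W = P₁(V₂ − V₁) → W_a/(P₁V₁) = 3.164.
Path (b) isothermal: W = P₁V₁ ln(V₂/V₁) → W_b/(P₁V₁) = 1.426.
W_a / W_b = 3.164 / 1.426 = 2.218.

W_a / W_b ≈ 2.22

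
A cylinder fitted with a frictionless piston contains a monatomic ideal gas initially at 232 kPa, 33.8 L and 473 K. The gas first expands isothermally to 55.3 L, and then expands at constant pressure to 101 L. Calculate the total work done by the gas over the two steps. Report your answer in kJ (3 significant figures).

W_total ≈ 10.3 kJ

Step 1 (isothermal): W = P₁V₁ ln(V₂/V₁) = (7842) ln(55.3/33.8) = 3861 J.
After step 1: P = 141.8 kPa, V = 55.3 L, T = 473 K.
Step 2 (isobaric): W = PΔV = (141.8 kPa)(101 − 55.3 L) = 6480 J.
W_total = 3861 + 6480 = 10341 J.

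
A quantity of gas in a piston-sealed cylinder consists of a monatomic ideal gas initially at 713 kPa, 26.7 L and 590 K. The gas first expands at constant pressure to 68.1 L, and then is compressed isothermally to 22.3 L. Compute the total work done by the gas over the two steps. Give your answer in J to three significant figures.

W_total ≈ -24700 J

Step 1 (isobaric): W = PΔV = (713 kPa)(68.1 − 26.7 L) = 29518 J.
After step 1: P = 713 kPa, V = 68.1 L, T = 1505 K.
Step 2 (isothermal): W = P₁V₁ ln(V₂/V₁) = (48555) ln(22.3/68.1) = -54207 J.
W_total = 29518 − 54207 = -24688 J.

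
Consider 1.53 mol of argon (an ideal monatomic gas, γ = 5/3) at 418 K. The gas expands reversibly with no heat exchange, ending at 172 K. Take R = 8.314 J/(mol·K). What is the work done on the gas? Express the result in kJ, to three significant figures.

W ≈ -4.69 kJ

Adiabatic ⇒ Q = 0, so W_by = −ΔU = nCᵥ(T₁ − T₂).
Cᵥ = 3R/2 = 12.47 J/(mol·K).
W = (1.53)(12.47)(418 − 172) = 4694 J.
Work on gas = −W_by = -4694 J.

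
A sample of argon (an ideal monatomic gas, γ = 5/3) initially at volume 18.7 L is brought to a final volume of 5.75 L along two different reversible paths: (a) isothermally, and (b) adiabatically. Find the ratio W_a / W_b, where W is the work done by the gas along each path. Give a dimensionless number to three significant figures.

W_a / W_b ≈ 0.658

Path (a) isothermal: W = P₁V₁ ln(V₂/V₁) → W_a/(P₁V₁) = -1.179.
Path (b) adiabatic: W = P₁V₁(1 − (V₁/V₂)^(γ−1))/(γ−1) → W_b/(P₁V₁) = -1.793.
W_a / W_b = -1.179 / -1.793 = 0.6579.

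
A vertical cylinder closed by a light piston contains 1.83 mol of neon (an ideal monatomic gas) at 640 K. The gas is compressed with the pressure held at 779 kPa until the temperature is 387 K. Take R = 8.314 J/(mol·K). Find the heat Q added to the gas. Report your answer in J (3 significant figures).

Isobaric: W = nRΔT = (1.83)(8.314)(-253) = -3849 J.
ΔU = nCᵥΔT with Cᵥ = 3R/2: ΔU = (1.83)(12.47)(-253) = -5774 J.
Q = ΔU + W = -5774 − 3849 = -9623 J.

Q ≈ -9620 J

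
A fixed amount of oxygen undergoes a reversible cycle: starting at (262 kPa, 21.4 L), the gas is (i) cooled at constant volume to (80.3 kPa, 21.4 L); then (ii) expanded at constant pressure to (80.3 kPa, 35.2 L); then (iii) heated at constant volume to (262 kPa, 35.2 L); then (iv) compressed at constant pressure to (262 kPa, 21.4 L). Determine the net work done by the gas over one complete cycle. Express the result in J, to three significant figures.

Constant-volume legs do no work.
W(ii) = (80.3)(35.2 − 21.4) = 1108 J; W(iv) = (262)(21.4 − 35.2) = -3616 J.
W_net = 1108 − 3616 = -2507 J (the counter-clockwise enclosed area).

W_net ≈ -2510 J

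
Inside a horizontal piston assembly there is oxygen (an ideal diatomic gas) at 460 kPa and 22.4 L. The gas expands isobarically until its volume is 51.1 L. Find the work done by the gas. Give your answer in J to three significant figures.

W ≈ 13200 J

Isobaric: W = P ΔV.
W = (460 kPa)(51.1 − 22.4 L) = (460)(28.7) = 13202 J.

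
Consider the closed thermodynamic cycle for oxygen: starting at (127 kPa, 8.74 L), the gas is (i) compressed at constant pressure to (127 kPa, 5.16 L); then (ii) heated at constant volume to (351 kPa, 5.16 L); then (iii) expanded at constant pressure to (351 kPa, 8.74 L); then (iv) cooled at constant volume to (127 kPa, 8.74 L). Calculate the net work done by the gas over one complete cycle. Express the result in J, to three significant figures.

Constant-volume legs do no work.
W(i) = (127)(5.16 − 8.74) = -454.7 J; W(iii) = (351)(8.74 − 5.16) = 1257 J.
W_net = -454.7 + 1257 = 801.9 J (the clockwise enclosed area).

W_net ≈ 802 J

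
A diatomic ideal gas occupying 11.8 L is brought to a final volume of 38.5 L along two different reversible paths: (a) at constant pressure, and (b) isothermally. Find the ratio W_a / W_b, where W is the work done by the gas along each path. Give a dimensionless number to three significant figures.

W_a / W_b ≈ 1.91

Path (a) isobaric: W = P₁(V₂ − V₁) → W_a/(P₁V₁) = 2.263.
Path (b) isothermal: W = P₁V₁ ln(V₂/V₁) → W_b/(P₁V₁) = 1.183.
W_a / W_b = 2.263 / 1.183 = 1.913.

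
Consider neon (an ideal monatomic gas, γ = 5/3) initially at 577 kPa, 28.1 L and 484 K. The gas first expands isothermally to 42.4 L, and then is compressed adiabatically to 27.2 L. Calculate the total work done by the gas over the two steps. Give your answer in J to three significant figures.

Step 1 (isothermal): W = P₁V₁ ln(V₂/V₁) = (16214) ln(42.4/28.1) = 6670 J.
After step 1: P = 382.4 kPa, V = 42.4 L, T = 484 K.
Step 2 (adiabatic): W = (P₁V₁ − P₂V₂)/(γ−1) = (16214 − 21798)/0.667 = -8376 J.
W_total = 6670 − 8376 = -1706 J.

W_total ≈ -1710 J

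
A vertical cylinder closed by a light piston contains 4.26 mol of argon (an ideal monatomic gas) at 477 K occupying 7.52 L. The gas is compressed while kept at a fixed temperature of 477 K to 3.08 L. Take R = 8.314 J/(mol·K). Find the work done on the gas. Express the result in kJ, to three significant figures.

W ≈ 15.1 kJ

Isothermal: W = nRT ln(V₂/V₁).
W = (4.26)(8.314)(477) × ln(3.08/7.52)
  = 16894 × -0.8926
W_by_gas = -15080 J; work on gas = −W_by = 15080 J.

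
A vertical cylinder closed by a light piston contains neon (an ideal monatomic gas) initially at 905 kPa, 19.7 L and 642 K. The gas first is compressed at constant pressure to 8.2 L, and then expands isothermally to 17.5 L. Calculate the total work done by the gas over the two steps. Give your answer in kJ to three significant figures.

W_total ≈ -4.78 kJ

Step 1 (isobaric): W = PΔV = (905 kPa)(8.2 − 19.7 L) = -10408 J.
After step 1: P = 905 kPa, V = 8.2 L, T = 267.2 K.
Step 2 (isothermal): W = P₁V₁ ln(V₂/V₁) = (7421) ln(17.5/8.2) = 5626 J.
W_total = -10408 + 5626 = -4782 J.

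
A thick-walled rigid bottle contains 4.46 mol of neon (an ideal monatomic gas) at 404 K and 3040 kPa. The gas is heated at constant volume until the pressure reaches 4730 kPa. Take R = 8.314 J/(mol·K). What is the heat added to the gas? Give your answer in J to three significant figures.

Q ≈ 12500 J

Constant volume ⇒ W = 0, so Q = ΔU = nCᵥΔT with Cᵥ = 3R/2 = 12.47 J/(mol·K).
At constant V, T₂/T₁ = P₂/P₁ ⇒ ΔT = T₁(P₂/P₁ − 1) = 404·(4730/3040 − 1) = 224.6 K.
ΔU = (4.46)(12.47)(224.6) = 12492 J.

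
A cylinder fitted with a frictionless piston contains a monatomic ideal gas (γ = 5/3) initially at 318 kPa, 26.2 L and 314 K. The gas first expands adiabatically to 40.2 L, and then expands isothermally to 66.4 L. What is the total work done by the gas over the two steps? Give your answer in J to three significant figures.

Step 1 (adiabatic): W = (P₁V₁ − P₂V₂)/(γ−1) = (8332 − 6263)/0.667 = 3103 J.
After step 1: P = 155.8 kPa, V = 40.2 L, T = 236 K.
Step 2 (isothermal): W = P₁V₁ ln(V₂/V₁) = (6263) ln(66.4/40.2) = 3143 J.
W_total = 3103 + 3143 = 6246 J.

W_total ≈ 6250 J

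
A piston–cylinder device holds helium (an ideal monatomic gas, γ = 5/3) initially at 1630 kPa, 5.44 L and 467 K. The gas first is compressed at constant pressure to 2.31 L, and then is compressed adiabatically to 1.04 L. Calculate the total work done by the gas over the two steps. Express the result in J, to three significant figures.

Step 1 (isobaric): W = PΔV = (1630 kPa)(2.31 − 5.44 L) = -5102 J.
After step 1: P = 1630 kPa, V = 2.31 L, T = 198.3 K.
Step 2 (adiabatic): W = (P₁V₁ − P₂V₂)/(γ−1) = (3765 − 6410)/0.667 = -3967 J.
W_total = -5102 − 3967 = -9069 J.

W_total ≈ -9070 J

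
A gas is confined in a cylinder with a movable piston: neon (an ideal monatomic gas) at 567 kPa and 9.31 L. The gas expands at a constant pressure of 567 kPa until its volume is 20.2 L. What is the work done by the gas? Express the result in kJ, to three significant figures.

Isobaric: W = P ΔV.
W = (567 kPa)(20.2 − 9.31 L) = (567)(10.89) = 6175 J.

W ≈ 6.17 kJ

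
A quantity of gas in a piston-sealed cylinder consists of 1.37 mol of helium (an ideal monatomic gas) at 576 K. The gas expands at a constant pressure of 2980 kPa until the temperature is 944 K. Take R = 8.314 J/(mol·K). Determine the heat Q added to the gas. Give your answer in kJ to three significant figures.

Isobaric: W = nRΔT = (1.37)(8.314)(368) = 4192 J.
ΔU = nCᵥΔT with Cᵥ = 3R/2: ΔU = (1.37)(12.47)(368) = 6287 J.
Q = ΔU + W = 6287 + 4192 = 10479 J.

Q ≈ 10.5 kJ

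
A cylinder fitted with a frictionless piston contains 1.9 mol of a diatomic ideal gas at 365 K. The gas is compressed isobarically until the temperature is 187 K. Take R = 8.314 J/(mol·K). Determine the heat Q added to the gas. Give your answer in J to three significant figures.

Q ≈ -9840 J

Isobaric: W = nRΔT = (1.9)(8.314)(-178) = -2812 J.
ΔU = nCᵥΔT with Cᵥ = 5R/2: ΔU = (1.9)(20.79)(-178) = -7029 J.
Q = ΔU + W = -7029 − 2812 = -9841 J.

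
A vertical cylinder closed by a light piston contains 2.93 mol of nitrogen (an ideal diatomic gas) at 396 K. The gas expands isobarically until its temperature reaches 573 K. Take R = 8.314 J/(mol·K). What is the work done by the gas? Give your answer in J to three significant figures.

Isobaric: W = P ΔV = nR ΔT.
W = (2.93)(8.314)(573 − 396) = 4312 J.

W ≈ 4310 J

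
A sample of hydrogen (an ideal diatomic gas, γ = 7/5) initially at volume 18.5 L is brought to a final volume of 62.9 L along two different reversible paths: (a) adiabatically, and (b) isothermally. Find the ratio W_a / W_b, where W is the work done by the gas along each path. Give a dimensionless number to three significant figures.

W_a / W_b ≈ 0.791

Path (a) adiabatic: W = P₁V₁(1 − (V₁/V₂)^(γ−1))/(γ−1) → W_a/(P₁V₁) = 0.9677.
Path (b) isothermal: W = P₁V₁ ln(V₂/V₁) → W_b/(P₁V₁) = 1.224.
W_a / W_b = 0.9677 / 1.224 = 0.7907.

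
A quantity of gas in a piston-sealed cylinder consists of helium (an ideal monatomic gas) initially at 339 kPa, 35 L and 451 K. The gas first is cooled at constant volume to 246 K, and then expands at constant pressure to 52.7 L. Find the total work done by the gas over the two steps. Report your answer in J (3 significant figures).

W_total ≈ 3270 J

Step 1 (isochoric): W = 0 (constant volume).
After step 1: P = 184.9 kPa (V unchanged).
Step 2 (isobaric): W = PΔV = (184.9 kPa)(52.7 − 35 L) = 3273 J.
W_total = 0 + 3273 = 3273 J.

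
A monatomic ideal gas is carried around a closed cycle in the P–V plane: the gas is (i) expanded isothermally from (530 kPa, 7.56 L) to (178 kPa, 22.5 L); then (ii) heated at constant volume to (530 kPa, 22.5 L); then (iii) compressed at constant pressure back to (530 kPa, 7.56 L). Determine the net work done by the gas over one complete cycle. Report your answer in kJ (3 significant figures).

Leg (i): W = PᵢVᵢ ln(V_f/Vᵢ) = (4007) ln(22.5/7.56) = 4370 J.
Leg (ii): W = 0.
Leg (iii): W = PΔV = (530)(7.56 − 22.5) = -7918 J.
W_net = 4370 − 7918 = -3548 J.

W_net ≈ -3.55 kJ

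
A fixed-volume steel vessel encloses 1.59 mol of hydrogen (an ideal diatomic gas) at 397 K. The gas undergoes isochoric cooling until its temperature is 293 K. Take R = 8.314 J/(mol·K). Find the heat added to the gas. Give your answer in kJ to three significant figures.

Q ≈ -3.44 kJ

Constant volume ⇒ W = 0, so Q = ΔU = nCᵥΔT with Cᵥ = 5R/2 = 20.79 J/(mol·K).
ΔU = (1.59)(20.79)(293 − 397) = -3437 J.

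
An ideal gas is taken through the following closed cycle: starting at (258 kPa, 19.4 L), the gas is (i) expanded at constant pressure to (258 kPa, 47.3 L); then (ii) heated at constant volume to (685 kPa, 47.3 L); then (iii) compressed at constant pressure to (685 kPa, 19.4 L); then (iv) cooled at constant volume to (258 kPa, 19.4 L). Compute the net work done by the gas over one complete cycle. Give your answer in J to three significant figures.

Constant-volume legs do no work.
W(i) = (258)(47.3 − 19.4) = 7198 J; W(iii) = (685)(19.4 − 47.3) = -19112 J.
W_net = 7198 − 19112 = -11913 J (the counter-clockwise enclosed area).

W_net ≈ -11900 J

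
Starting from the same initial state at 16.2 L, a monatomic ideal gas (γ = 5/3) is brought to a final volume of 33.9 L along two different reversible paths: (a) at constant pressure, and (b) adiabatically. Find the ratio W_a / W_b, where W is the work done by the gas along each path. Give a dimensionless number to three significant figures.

Path (a) isobaric: W = P₁(V₂ − V₁) → W_a/(P₁V₁) = 1.093.
Path (b) adiabatic: W = P₁V₁(1 − (V₁/V₂)^(γ−1))/(γ−1) → W_b/(P₁V₁) = 0.5831.
W_a / W_b = 1.093 / 0.5831 = 1.874.

W_a / W_b ≈ 1.87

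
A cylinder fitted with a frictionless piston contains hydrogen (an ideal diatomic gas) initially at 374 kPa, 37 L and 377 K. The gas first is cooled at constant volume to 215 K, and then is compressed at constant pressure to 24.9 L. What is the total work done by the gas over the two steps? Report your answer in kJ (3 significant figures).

W_total ≈ -2.58 kJ

Step 1 (isochoric): W = 0 (constant volume).
After step 1: P = 213.3 kPa (V unchanged).
Step 2 (isobaric): W = PΔV = (213.3 kPa)(24.9 − 37 L) = -2581 J.
W_total = 0 − 2581 = -2581 J.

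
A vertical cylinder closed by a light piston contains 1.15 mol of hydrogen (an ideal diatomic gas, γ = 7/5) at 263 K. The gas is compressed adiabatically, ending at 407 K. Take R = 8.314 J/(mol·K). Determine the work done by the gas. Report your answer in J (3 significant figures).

Adiabatic ⇒ Q = 0, so W_by = −ΔU = nCᵥ(T₁ − T₂).
Cᵥ = 5R/2 = 20.79 J/(mol·K).
W = (1.15)(20.79)(263 − 407) = -3442 J.

W ≈ -3440 J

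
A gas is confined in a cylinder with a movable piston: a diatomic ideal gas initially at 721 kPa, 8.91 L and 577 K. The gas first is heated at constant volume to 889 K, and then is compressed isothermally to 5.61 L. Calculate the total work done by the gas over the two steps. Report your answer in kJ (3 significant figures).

Step 1 (isochoric): W = 0 (constant volume).
After step 1: P = 1111 kPa (V unchanged).
Step 2 (isothermal): W = P₁V₁ ln(V₂/V₁) = (9898) ln(5.61/8.91) = -4579 J.
W_total = 0 − 4579 = -4579 J.

W_total ≈ -4.58 kJ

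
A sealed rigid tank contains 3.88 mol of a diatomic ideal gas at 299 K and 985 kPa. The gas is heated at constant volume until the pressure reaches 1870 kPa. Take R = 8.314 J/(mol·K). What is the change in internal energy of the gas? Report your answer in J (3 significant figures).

ΔU ≈ 21700 J

Constant volume ⇒ W = 0, so Q = ΔU = nCᵥΔT with Cᵥ = 5R/2 = 20.79 J/(mol·K).
At constant V, T₂/T₁ = P₂/P₁ ⇒ ΔT = T₁(P₂/P₁ − 1) = 299·(1870/985 − 1) = 268.6 K.
ΔU = (3.88)(20.79)(268.6) = 21665 J.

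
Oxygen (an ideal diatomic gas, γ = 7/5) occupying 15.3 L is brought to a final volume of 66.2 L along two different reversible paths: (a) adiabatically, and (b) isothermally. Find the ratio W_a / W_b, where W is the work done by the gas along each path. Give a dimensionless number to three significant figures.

Path (a) adiabatic: W = P₁V₁(1 − (V₁/V₂)^(γ−1))/(γ−1) → W_a/(P₁V₁) = 1.109.
Path (b) isothermal: W = P₁V₁ ln(V₂/V₁) → W_b/(P₁V₁) = 1.465.
W_a / W_b = 1.109 / 1.465 = 0.7568.

W_a / W_b ≈ 0.757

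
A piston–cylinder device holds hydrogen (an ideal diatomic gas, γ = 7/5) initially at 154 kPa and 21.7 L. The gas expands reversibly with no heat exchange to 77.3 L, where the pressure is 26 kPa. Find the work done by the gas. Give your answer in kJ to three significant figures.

W ≈ 3.33 kJ

Adiabatic: W = (P₁V₁ − P₂V₂)/(γ − 1) with γ = 7/5.
P₁V₁ = 3342 J, P₂V₂ = 2010 J.
W = (3342 − 2010) / 0.4 = 3330 J.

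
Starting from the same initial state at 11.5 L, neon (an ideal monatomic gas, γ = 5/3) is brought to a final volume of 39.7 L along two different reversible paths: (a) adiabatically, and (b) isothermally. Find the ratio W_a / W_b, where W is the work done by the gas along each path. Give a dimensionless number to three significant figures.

Path (a) adiabatic: W = P₁V₁(1 − (V₁/V₂)^(γ−1))/(γ−1) → W_a/(P₁V₁) = 0.8433.
Path (b) isothermal: W = P₁V₁ ln(V₂/V₁) → W_b/(P₁V₁) = 1.239.
W_a / W_b = 0.8433 / 1.239 = 0.6806.

W_a / W_b ≈ 0.681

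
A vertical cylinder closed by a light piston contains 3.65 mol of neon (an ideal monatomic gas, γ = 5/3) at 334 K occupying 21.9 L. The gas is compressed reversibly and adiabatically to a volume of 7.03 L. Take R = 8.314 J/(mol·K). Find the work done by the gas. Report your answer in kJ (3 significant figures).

Adiabatic: TV^(γ−1) = const with γ = 5/3.
T₂ = T₁ (V₁/V₂)^(γ−1) = 334 × (21.9/7.03)^0.667 = 334 × 2.133 = 712.4 K.
W_by = nCᵥ(T₁ − T₂) = (3.65)(12.47)(334 − 712.4) = -17226 J.

W ≈ -17.2 kJ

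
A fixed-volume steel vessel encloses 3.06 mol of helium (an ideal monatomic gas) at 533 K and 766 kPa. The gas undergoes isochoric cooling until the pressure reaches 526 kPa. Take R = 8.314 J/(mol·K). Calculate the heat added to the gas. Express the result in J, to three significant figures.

Constant volume ⇒ W = 0, so Q = ΔU = nCᵥΔT with Cᵥ = 3R/2 = 12.47 J/(mol·K).
At constant V, T₂/T₁ = P₂/P₁ ⇒ ΔT = T₁(P₂/P₁ − 1) = 533·(526/766 − 1) = -167 K.
ΔU = (3.06)(12.47)(-167) = -6373 J.

Q ≈ -6370 J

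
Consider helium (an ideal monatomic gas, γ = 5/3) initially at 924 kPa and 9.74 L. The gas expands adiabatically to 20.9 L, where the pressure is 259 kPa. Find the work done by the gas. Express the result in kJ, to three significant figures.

Adiabatic: W = (P₁V₁ − P₂V₂)/(γ − 1) with γ = 5/3.
P₁V₁ = 9000 J, P₂V₂ = 5413 J.
W = (9000 − 5413) / 0.6667 = 5380 J.

W ≈ 5.38 kJ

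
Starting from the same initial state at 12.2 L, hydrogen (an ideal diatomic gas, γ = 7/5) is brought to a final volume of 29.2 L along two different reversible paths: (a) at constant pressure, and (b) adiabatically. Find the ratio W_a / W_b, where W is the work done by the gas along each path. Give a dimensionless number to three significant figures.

W_a / W_b ≈ 1.89

Path (a) isobaric: W = P₁(V₂ − V₁) → W_a/(P₁V₁) = 1.393.
Path (b) adiabatic: W = P₁V₁(1 − (V₁/V₂)^(γ−1))/(γ−1) → W_b/(P₁V₁) = 0.7367.
W_a / W_b = 1.393 / 0.7367 = 1.892.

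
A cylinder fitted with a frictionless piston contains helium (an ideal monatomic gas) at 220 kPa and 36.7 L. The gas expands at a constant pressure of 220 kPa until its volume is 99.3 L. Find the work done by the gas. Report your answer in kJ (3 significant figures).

Isobaric: W = P ΔV.
W = (220 kPa)(99.3 − 36.7 L) = (220)(62.6) = 13772 J.

W ≈ 13.8 kJ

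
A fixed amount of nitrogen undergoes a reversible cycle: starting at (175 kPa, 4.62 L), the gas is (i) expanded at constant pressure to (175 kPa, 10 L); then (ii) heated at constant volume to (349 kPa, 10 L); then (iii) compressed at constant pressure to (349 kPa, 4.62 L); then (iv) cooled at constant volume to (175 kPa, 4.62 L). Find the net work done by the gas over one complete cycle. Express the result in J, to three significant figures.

Constant-volume legs do no work.
W(i) = (175)(10 − 4.62) = 941.5 J; W(iii) = (349)(4.62 − 10) = -1878 J.
W_net = 941.5 − 1878 = -936.1 J (the counter-clockwise enclosed area).

W_net ≈ -936 J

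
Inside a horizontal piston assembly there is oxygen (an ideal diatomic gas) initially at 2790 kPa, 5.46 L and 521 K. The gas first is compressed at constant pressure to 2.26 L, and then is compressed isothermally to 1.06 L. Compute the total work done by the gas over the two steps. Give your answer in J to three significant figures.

W_total ≈ -13700 J

Step 1 (isobaric): W = PΔV = (2790 kPa)(2.26 − 5.46 L) = -8928 J.
After step 1: P = 2790 kPa, V = 2.26 L, T = 215.7 K.
Step 2 (isothermal): W = P₁V₁ ln(V₂/V₁) = (6305) ln(1.06/2.26) = -4774 J.
W_total = -8928 − 4774 = -13702 J.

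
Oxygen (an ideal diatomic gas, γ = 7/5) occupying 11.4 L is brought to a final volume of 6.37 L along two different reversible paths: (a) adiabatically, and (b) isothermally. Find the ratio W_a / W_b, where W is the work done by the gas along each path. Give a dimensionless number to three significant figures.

W_a / W_b ≈ 1.13

Path (a) adiabatic: W = P₁V₁(1 − (V₁/V₂)^(γ−1))/(γ−1) → W_a/(P₁V₁) = -0.6553.
Path (b) isothermal: W = P₁V₁ ln(V₂/V₁) → W_b/(P₁V₁) = -0.582.
W_a / W_b = -0.6553 / -0.582 = 1.126.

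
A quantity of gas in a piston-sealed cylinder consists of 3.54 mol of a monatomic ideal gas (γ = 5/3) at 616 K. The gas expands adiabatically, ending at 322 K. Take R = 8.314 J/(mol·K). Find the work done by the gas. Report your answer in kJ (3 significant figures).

W ≈ 13.0 kJ

Adiabatic ⇒ Q = 0, so W_by = −ΔU = nCᵥ(T₁ − T₂).
Cᵥ = 3R/2 = 12.47 J/(mol·K).
W = (3.54)(12.47)(616 − 322) = 12979 J.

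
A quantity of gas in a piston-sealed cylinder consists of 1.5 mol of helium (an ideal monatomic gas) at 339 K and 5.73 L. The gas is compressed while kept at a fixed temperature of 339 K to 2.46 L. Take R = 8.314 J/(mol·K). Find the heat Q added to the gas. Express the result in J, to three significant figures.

Q ≈ -3570 J

Isothermal ⇒ ΔU = 0, so Q = W = nRT ln(V₂/V₁).
Q = (1.5)(8.314)(339) ln(2.46/5.73) = 4228 × -0.8456 = -3575 J.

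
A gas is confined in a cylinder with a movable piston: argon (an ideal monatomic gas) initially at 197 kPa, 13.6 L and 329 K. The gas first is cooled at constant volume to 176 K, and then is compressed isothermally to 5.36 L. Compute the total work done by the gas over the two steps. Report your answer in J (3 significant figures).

Step 1 (isochoric): W = 0 (constant volume).
After step 1: P = 105.4 kPa (V unchanged).
Step 2 (isothermal): W = P₁V₁ ln(V₂/V₁) = (1433) ln(5.36/13.6) = -1335 J.
W_total = 0 − 1335 = -1335 J.

W_total ≈ -1330 J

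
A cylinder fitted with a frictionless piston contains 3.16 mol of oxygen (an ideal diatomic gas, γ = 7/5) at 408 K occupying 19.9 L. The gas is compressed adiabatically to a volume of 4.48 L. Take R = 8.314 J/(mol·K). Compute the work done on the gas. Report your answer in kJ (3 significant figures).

W ≈ 21.9 kJ

Adiabatic: TV^(γ−1) = const with γ = 7/5.
T₂ = T₁ (V₁/V₂)^(γ−1) = 408 × (19.9/4.48)^0.4 = 408 × 1.816 = 740.8 K.
W_by = nCᵥ(T₁ − T₂) = (3.16)(20.79)(408 − 740.8) = -21857 J.
Work on gas = −W_by = 21857 J.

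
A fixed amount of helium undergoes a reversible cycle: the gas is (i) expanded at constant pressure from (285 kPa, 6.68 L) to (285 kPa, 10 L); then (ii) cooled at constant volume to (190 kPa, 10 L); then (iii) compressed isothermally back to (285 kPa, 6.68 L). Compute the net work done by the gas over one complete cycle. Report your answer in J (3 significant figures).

Leg (i): W = PΔV = (285)(10 − 6.68) = 946.2 J.
Leg (ii): W = 0.
Leg (iii): W = PᵢVᵢ ln(V_f/Vᵢ) = (1900) ln(6.68/10) = -766.6 J.
W_net = 946.2 − 766.6 = 179.6 J.

W_net ≈ 180 J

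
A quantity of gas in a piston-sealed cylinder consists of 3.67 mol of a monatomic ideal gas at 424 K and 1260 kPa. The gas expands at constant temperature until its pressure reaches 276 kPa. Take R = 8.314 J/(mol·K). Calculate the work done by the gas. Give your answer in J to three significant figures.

W ≈ 19600 J

Isothermal process: W = nRT ln(V₂/V₁) = nRT ln(P₁/P₂).
W = (3.67)(8.314)(424) × ln(1260/276)
  = 12937 × ln(4.565) = 12937 × 1.518
W_by_gas = 19645 J.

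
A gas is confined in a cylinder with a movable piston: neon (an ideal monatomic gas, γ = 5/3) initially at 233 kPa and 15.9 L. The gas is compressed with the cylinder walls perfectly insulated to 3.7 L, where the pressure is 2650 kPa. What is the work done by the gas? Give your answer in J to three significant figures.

W ≈ -9150 J

Adiabatic: W = (P₁V₁ − P₂V₂)/(γ − 1) with γ = 5/3.
P₁V₁ = 3705 J, P₂V₂ = 9805 J.
W = (3705 − 9805) / 0.6667 = -9150 J.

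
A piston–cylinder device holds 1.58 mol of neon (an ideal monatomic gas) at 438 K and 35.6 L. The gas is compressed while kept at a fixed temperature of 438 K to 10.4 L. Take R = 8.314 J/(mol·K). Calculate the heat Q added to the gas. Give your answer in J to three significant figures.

Isothermal ⇒ ΔU = 0, so Q = W = nRT ln(V₂/V₁).
Q = (1.58)(8.314)(438) ln(10.4/35.6) = 5754 × -1.231 = -7080 J.

Q ≈ -7080 J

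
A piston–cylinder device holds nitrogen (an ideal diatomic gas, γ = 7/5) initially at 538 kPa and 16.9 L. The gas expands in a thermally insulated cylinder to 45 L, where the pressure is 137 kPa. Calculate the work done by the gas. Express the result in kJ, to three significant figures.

W ≈ 7.32 kJ

Adiabatic: W = (P₁V₁ − P₂V₂)/(γ − 1) with γ = 7/5.
P₁V₁ = 9092 J, P₂V₂ = 6165 J.
W = (9092 − 6165) / 0.4 = 7318 J.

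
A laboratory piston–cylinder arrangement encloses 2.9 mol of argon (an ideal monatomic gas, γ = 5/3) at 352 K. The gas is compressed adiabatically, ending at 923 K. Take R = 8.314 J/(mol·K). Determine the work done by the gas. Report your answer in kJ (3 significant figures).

W ≈ -20.7 kJ

Adiabatic ⇒ Q = 0, so W_by = −ΔU = nCᵥ(T₁ − T₂).
Cᵥ = 3R/2 = 12.47 J/(mol·K).
W = (2.9)(12.47)(352 − 923) = -20651 J.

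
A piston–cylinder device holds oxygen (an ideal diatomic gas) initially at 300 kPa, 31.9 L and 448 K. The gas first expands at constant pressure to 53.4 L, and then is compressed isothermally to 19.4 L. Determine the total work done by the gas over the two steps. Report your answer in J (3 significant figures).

W_total ≈ -9770 J

Step 1 (isobaric): W = PΔV = (300 kPa)(53.4 − 31.9 L) = 6450 J.
After step 1: P = 300 kPa, V = 53.4 L, T = 749.9 K.
Step 2 (isothermal): W = P₁V₁ ln(V₂/V₁) = (16020) ln(19.4/53.4) = -16221 J.
W_total = 6450 − 16221 = -9771 J.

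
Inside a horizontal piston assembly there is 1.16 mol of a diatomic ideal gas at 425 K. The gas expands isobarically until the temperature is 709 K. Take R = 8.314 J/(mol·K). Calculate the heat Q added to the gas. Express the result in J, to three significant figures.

Q ≈ 9590 J

Isobaric: W = nRΔT = (1.16)(8.314)(284) = 2739 J.
ΔU = nCᵥΔT with Cᵥ = 5R/2: ΔU = (1.16)(20.79)(284) = 6847 J.
Q = ΔU + W = 6847 + 2739 = 9586 J.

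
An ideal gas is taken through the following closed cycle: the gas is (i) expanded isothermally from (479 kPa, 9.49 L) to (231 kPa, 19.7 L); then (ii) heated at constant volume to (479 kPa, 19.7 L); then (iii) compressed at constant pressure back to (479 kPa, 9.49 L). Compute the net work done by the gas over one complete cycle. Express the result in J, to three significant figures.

W_net ≈ -1570 J

Leg (i): W = PᵢVᵢ ln(V_f/Vᵢ) = (4546) ln(19.7/9.49) = 3320 J.
Leg (ii): W = 0.
Leg (iii): W = PΔV = (479)(9.49 − 19.7) = -4891 J.
W_net = 3320 − 4891 = -1570 J.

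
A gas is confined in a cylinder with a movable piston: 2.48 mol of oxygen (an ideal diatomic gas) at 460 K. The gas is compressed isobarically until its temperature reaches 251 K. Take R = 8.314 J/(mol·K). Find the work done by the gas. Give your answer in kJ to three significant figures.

W ≈ -4.31 kJ

Isobaric: W = P ΔV = nR ΔT.
W = (2.48)(8.314)(251 − 460) = -4309 J.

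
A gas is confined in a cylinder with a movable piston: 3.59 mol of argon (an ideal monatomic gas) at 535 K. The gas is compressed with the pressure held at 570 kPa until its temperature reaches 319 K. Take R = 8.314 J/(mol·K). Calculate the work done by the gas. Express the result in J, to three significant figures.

W ≈ -6450 J

Isobaric: W = P ΔV = nR ΔT.
W = (3.59)(8.314)(319 − 535) = -6447 J.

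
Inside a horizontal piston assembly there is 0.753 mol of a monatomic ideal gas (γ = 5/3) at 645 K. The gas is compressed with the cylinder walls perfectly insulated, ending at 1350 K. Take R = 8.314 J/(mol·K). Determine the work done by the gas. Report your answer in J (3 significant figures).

W ≈ -6620 J

Adiabatic ⇒ Q = 0, so W_by = −ΔU = nCᵥ(T₁ − T₂).
Cᵥ = 3R/2 = 12.47 J/(mol·K).
W = (0.753)(12.47)(645 − 1350) = -6620 J.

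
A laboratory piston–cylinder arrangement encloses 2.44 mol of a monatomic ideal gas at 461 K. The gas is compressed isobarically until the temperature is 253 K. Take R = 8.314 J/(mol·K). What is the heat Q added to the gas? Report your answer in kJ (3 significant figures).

Q ≈ -10.5 kJ

Isobaric: W = nRΔT = (2.44)(8.314)(-208) = -4220 J.
ΔU = nCᵥΔT with Cᵥ = 3R/2: ΔU = (2.44)(12.47)(-208) = -6329 J.
Q = ΔU + W = -6329 − 4220 = -10549 J.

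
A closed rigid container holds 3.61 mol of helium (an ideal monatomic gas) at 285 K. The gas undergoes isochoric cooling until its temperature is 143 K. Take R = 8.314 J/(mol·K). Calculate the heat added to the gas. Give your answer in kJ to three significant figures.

Q ≈ -6.39 kJ

Constant volume ⇒ W = 0, so Q = ΔU = nCᵥΔT with Cᵥ = 3R/2 = 12.47 J/(mol·K).
ΔU = (3.61)(12.47)(143 − 285) = -6393 J.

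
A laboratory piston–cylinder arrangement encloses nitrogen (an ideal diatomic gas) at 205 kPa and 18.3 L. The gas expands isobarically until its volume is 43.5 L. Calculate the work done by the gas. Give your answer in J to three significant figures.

Isobaric: W = P ΔV.
W = (205 kPa)(43.5 − 18.3 L) = (205)(25.2) = 5166 J.

W ≈ 5170 J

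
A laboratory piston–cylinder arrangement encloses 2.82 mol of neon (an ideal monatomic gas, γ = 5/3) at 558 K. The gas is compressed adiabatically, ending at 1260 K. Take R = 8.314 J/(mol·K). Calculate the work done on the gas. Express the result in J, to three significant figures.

Adiabatic ⇒ Q = 0, so W_by = −ΔU = nCᵥ(T₁ − T₂).
Cᵥ = 3R/2 = 12.47 J/(mol·K).
W = (2.82)(12.47)(558 − 1260) = -24688 J.
Work on gas = −W_by = 24688 J.

W ≈ 24700 J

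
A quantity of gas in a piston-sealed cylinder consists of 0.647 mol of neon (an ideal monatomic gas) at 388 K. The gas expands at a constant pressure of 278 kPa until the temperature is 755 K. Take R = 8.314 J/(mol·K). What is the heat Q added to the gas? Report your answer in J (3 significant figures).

Isobaric: W = nRΔT = (0.647)(8.314)(367) = 1974 J.
ΔU = nCᵥΔT with Cᵥ = 3R/2: ΔU = (0.647)(12.47)(367) = 2961 J.
Q = ΔU + W = 2961 + 1974 = 4935 J.

Q ≈ 4940 J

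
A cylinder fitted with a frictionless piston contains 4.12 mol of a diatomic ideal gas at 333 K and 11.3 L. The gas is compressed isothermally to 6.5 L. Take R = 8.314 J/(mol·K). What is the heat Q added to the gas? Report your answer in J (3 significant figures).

Isothermal ⇒ ΔU = 0, so Q = W = nRT ln(V₂/V₁).
Q = (4.12)(8.314)(333) ln(6.5/11.3) = 11406 × -0.553 = -6308 J.

Q ≈ -6310 J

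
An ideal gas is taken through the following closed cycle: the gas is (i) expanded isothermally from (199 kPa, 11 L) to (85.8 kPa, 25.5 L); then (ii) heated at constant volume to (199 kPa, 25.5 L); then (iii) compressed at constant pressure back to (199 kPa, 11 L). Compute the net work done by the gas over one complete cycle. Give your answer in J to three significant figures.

Leg (i): W = PᵢVᵢ ln(V_f/Vᵢ) = (2189) ln(25.5/11) = 1840 J.
Leg (ii): W = 0.
Leg (iii): W = PΔV = (199)(11 − 25.5) = -2886 J.
W_net = 1840 − 2886 = -1045 J.

W_net ≈ -1050 J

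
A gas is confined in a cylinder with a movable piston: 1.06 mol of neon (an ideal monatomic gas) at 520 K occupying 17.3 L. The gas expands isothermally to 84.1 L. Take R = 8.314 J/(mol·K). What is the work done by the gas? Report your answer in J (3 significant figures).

W ≈ 7250 J

Isothermal: W = nRT ln(V₂/V₁).
W = (1.06)(8.314)(520) × ln(84.1/17.3)
  = 4583 × 1.581
W_by_gas = 7247 J.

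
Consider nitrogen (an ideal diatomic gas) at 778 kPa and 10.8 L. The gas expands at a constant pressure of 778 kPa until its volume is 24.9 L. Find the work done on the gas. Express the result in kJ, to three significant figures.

W ≈ -11.0 kJ

Isobaric: W = P ΔV.
W = (778 kPa)(24.9 − 10.8 L) = (778)(14.1) = 10970 J.
Work on gas = −W_by = -10970 J.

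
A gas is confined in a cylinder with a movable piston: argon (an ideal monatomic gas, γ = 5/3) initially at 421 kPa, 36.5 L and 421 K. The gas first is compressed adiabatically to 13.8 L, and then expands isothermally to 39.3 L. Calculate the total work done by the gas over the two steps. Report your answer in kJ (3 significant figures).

W_total ≈ 9.72 kJ

Step 1 (adiabatic): W = (P₁V₁ − P₂V₂)/(γ−1) = (15366 − 29389)/0.667 = -21034 J.
After step 1: P = 2130 kPa, V = 13.8 L, T = 805.2 K.
Step 2 (isothermal): W = P₁V₁ ln(V₂/V₁) = (29389) ln(39.3/13.8) = 30757 J.
W_total = -21034 + 30757 = 9724 J.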